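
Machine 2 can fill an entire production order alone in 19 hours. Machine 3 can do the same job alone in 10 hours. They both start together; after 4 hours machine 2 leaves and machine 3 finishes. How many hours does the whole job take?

In the first 4 hours the combined rate is 29/190, so 58/95 of the job is done, leaving 37/95.
After machine 2 leaves the rate is 1/10 per hour; the remaining 37/95 takes 74/19 hours.
Total = 4 + 74/19 = 150/19 hours.

150/19 hours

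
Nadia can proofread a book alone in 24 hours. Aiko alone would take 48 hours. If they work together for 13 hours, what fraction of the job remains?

Combined rate: 1/24 + 1/48 = (2 + 1)/48 = 3/48 = 1/16 per hour.
In 13 hours they complete 13·1/16 = 13/16 of the job.
So 3/16 remains.

3/16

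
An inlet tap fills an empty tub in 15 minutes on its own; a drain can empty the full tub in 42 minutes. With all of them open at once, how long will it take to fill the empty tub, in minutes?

Net rate = 1/15 − 1/42 = (14 − 5)/210 = 9/210 = 3/70 per minute.
Filling time = 1 ÷ (3/70) = 70/3 minutes.

70/3 minutes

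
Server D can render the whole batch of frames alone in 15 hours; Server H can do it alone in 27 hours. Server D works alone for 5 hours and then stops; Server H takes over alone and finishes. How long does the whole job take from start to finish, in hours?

23 hours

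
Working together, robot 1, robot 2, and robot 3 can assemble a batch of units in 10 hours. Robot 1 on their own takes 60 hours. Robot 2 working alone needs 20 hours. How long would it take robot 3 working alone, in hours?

30 hours

Combined rate is 1/10 per hour.
Known contribution: 1/60 + 1/20 = (1 + 3)/60 = 4/60 = 1/15 per hour.
So robot 3's rate is 1/10 − 1/15 = 1/30, meaning 30 hours alone.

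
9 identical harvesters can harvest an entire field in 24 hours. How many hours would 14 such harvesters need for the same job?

Total work is 9·24 = 216 harvester-hours.
With 14 harvesters: 216/14 = 108/7 hours.

108/7 hours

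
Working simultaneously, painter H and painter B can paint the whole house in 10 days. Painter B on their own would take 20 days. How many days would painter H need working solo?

20 days

Combined rate is 1/10 per day.
Known contribution: 1/20 per day.
So painter H's rate is 1/10 − 1/20 = 1/20, meaning 20 days alone.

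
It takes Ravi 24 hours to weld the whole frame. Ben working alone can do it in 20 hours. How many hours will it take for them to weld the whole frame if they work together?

120/11 hours

Combined rate: 1/24 + 1/20 = (5 + 6)/120 = 11/120 per hour.
Time = 1 ÷ (11/120) = 120/11 hours.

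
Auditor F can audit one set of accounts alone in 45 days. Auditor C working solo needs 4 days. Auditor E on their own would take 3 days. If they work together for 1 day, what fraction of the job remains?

Combined rate: 1/45 + 1/4 + 1/3 = (4 + 45 + 60)/180 = 109/180 per day.
In 1 day they complete 1·109/180 = 109/180 of the job.
So 71/180 remains.

71/180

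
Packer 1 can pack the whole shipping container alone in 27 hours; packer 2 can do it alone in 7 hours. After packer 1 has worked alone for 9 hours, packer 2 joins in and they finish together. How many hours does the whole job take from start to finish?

216/17 hours

In 9 hours packer 1 does 9/27 = 1/3 of the job, leaving 2/3.
Packer 1 and packer 2 together work at 34/189 per hour, so finishing takes 2/3 ÷ 34/189 = 63/17 hours.
Total time = 9 + 63/17 = 216/17 hours.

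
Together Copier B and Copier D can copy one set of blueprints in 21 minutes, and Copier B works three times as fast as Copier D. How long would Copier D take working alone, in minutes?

Let Copier D's rate be r; then Copier B's rate is 3r, so together (3 + 1)r = 4r = 1/21.
Thus r = 1/84 per minute.
Copier D alone: 84 minutes; Copier B alone: 28 minutes.

84 minutes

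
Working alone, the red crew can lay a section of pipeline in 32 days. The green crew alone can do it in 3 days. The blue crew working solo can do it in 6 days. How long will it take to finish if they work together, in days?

32/17 days

Combined rate: 1/32 + 1/3 + 1/6 = (3 + 32 + 16)/96 = 51/96 = 17/32 per day.
Time = 1 ÷ (17/32) = 32/17 days.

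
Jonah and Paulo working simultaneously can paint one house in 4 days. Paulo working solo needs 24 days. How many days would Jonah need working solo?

Combined rate is 1/4 per day.
Known contribution: 1/24 per day.
So Jonah's rate is 1/4 − 1/24 = 5/24, meaning 24/5 days alone.

24/5 days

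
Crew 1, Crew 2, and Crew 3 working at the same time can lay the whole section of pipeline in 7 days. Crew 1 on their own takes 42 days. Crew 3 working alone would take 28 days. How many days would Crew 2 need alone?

12 days

Combined rate is 1/7 per day.
Known contribution: 1/42 + 1/28 = (2 + 3)/84 = 5/84 per day.
So Crew 2's rate is 1/7 − 5/84 = 1/12, meaning 12 days alone.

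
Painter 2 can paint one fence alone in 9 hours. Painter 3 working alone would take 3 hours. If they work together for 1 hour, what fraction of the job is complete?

Combined rate: 1/9 + 1/3 = (1 + 3)/9 = 4/9 per hour.
In 1 hour they complete 1·4/9 = 4/9 of the job.

4/9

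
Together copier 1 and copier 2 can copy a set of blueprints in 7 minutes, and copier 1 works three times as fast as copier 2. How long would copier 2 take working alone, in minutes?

28 minutes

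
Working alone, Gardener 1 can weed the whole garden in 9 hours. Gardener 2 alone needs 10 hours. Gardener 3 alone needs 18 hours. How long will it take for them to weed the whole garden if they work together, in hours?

Combined rate: 1/9 + 1/10 + 1/18 = (10 + 9 + 5)/90 = 24/90 = 4/15 per hour.
Time = 1 ÷ (4/15) = 15/4 hours.

15/4 hours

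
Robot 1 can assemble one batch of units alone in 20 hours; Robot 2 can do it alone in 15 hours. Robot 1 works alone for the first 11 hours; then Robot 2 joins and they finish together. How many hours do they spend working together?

27/7 hours

In 11 hours Robot 1 does 11/20 of the job, leaving 9/20.
Robot 1 and Robot 2 together work at 7/60 per hour, so finishing takes 9/20 ÷ 7/60 = 27/7 hours.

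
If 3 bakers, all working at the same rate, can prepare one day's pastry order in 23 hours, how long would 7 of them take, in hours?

69/7 hours

Total work is 3·23 = 69 baker-hours.
With 7 bakers: 69/7 hours.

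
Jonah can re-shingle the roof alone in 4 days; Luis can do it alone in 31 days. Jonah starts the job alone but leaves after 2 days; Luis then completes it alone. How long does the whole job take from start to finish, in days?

35/2 days

In 2 days Jonah does 2/4 = 1/2 of the job, leaving 1/2.
Luis works at 1/31 per day, so finishing takes 1/2 ÷ 1/31 = 31/2 days.
Total time = 2 + 31/2 = 35/2 days.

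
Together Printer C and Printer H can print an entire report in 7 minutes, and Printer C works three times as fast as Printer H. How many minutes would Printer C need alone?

Let Printer H's rate be r; then Printer C's rate is 3r, so together (3 + 1)r = 4r = 1/7.
Thus r = 1/28 per minute.
Printer H alone: 28 minutes; Printer C alone: 28/3 minutes.

28/3 minutes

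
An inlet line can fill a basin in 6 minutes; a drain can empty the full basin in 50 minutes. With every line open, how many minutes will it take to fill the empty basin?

Net rate = 1/6 − 1/50 = (25 − 3)/150 = 22/150 = 11/75 per minute.
Filling time = 1 ÷ (11/75) = 75/11 minutes.

75/11 minutes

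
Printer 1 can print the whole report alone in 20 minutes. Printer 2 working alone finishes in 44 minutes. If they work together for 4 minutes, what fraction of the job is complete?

16/55

Combined rate: 1/20 + 1/44 = (11 + 5)/220 = 16/220 = 4/55 per minute.
In 4 minutes they complete 4·4/55 = 16/55 of the job.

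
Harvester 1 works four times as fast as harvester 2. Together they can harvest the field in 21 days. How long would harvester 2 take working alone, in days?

Let harvester 2's rate be r; then harvester 1's rate is 4r, so together (4 + 1)r = 5r = 1/21.
Thus r = 1/105 per day.
Harvester 2 alone: 105 days; harvester 1 alone: 105/4 days.

105 days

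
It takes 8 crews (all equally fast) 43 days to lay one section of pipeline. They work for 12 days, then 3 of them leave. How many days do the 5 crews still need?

One crew does 1/344 of the job per day.
After 12 days with 8 crews, 12/43 is done (31/43 left).
With 5 crews the rate is 5/344, so the rest takes 31/43 ÷ 5/344 = 248/5 days.

248/5 days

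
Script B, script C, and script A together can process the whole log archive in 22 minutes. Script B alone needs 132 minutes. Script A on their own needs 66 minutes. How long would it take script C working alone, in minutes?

Combined rate is 1/22 per minute.
Known contribution: 1/132 + 1/66 = (1 + 2)/132 = 3/132 = 1/44 per minute.
So script C's rate is 1/22 − 1/44 = 1/44, meaning 44 minutes alone.

44 minutes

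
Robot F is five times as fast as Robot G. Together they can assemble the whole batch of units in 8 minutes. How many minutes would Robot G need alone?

48 minutes

Let Robot G's rate be r; then Robot F's rate is 5r, so together (5 + 1)r = 6r = 1/8.
Thus r = 1/48 per minute.
Robot G alone: 48 minutes; Robot F alone: 48/5 minutes.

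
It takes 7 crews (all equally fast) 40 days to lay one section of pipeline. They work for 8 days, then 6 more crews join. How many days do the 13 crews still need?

224/13 days

One crew does 1/280 of the job per day.
After 8 days with 7 crews, 1/5 is done (4/5 left).
With 13 crews the rate is 13/280, so the rest takes 4/5 ÷ 13/280 = 224/13 days.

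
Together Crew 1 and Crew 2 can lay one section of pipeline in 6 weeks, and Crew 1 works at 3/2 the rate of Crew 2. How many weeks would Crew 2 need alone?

Let Crew 2's rate be r; then Crew 1's rate is (3/2)r, so together (3/2 + 1)r = (5/2)r = 1/6.
Thus r = 1/15 per week.
Crew 2 alone: 15 weeks; Crew 1 alone: 10 weeks.

15 weeks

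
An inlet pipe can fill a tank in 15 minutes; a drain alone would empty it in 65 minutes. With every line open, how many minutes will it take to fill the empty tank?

Net rate = 1/15 − 1/65 = (13 − 3)/195 = 10/195 = 2/39 per minute.
Filling time = 1 ÷ (2/39) = 39/2 minutes.

39/2 minutes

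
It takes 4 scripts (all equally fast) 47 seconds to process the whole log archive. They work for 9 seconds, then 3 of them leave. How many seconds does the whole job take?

161 seconds

One script does 1/188 of the job per second.
After 9 seconds with 4 scripts, 9/47 is done (38/47 left).
With 1 script the rate is 1/188, so the rest takes 38/47 ÷ 1/188 = 152 seconds.
Total = 9 + 152 = 161 seconds.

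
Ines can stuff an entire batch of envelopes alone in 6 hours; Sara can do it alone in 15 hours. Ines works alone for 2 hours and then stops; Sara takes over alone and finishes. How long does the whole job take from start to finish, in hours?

In 2 hours Ines does 2/6 = 1/3 of the job, leaving 2/3.
Sara works at 1/15 per hour, so finishing takes 2/3 ÷ 1/15 = 10 hours.
Total time = 2 + 10 = 12 hours.

12 hours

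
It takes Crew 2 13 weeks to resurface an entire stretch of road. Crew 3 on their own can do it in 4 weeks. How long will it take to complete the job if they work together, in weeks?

52/17 weeks

With two workers the combined time is the product over the sum: 13·4/(13+4) = 52/17 weeks.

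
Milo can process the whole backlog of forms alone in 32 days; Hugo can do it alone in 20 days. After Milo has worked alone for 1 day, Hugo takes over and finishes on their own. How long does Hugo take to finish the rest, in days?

155/8 days

In 1 day Milo does 1/32 of the job, leaving 31/32.
Hugo works at 1/20 per day, so finishing takes 31/32 ÷ 1/20 = 155/8 days.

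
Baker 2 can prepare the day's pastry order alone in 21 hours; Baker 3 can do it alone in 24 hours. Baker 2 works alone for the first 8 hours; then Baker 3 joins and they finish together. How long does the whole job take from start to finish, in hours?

In 8 hours Baker 2 does 8/21 of the job, leaving 13/21.
Baker 2 and Baker 3 together work at 5/56 per hour, so finishing takes 13/21 ÷ 5/56 = 104/15 hours.
Total time = 8 + 104/15 = 224/15 hours.

224/15 hours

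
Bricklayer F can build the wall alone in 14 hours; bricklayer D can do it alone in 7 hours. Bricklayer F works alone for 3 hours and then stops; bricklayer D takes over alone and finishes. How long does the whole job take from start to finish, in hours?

17/2 hours

In 3 hours bricklayer F does 3/14 of the job, leaving 11/14.
Bricklayer D works at 1/7 per hour, so finishing takes 11/14 ÷ 1/7 = 11/2 hours.
Total time = 3 + 11/2 = 17/2 hours.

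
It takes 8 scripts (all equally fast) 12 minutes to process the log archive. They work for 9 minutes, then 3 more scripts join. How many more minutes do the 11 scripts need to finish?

One script does 1/96 of the job per minute.
After 9 minutes with 8 scripts, 3/4 is done (1/4 left).
With 11 scripts the rate is 11/96, so the rest takes 1/4 ÷ 11/96 = 24/11 minutes.

24/11 minutes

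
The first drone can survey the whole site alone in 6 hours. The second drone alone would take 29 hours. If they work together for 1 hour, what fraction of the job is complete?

Combined rate: 1/6 + 1/29 = (29 + 6)/174 = 35/174 per hour.
In 1 hour they complete 1·35/174 = 35/174 of the job.

35/174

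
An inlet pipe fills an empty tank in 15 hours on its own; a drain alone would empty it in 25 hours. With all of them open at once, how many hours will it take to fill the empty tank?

Net rate = 1/15 − 1/25 = (5 − 3)/75 = 2/75 per hour.
Filling time = 1 ÷ (2/75) = 75/2 hours.

75/2 hours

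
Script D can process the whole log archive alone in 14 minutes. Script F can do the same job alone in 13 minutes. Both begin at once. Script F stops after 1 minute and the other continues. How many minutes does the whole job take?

168/13 minutes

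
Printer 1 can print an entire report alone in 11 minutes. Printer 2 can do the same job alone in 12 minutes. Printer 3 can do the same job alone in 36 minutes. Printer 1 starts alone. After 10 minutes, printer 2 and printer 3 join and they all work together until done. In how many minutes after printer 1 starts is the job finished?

209/20 minutes

In the first 10 minutes printer 1 alone does 10/11 of the job, leaving 1/11.
Once everyone is working, combined rate: 1/11 + 1/12 + 1/36 = (36 + 33 + 11)/396 = 80/396 = 20/99 per minute.
Remaining 1/11 at 20/99 per minute takes 9/20 minutes.
Total from the start = 10 + 9/20 = 209/20 minutes.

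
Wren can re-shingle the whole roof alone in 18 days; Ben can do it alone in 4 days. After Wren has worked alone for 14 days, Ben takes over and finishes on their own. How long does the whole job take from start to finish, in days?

134/9 days

In 14 days Wren does 14/18 = 7/9 of the job, leaving 2/9.
Ben works at 1/4 per day, so finishing takes 2/9 ÷ 1/4 = 8/9 days.
Total time = 14 + 8/9 = 134/9 days.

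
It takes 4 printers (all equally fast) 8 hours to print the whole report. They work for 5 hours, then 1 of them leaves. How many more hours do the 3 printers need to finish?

One printer does 1/32 of the job per hour.
After 5 hours with 4 printers, 5/8 is done (3/8 left).
With 3 printers the rate is 3/32, so the rest takes 3/8 ÷ 3/32 = 4 hours.

4 hours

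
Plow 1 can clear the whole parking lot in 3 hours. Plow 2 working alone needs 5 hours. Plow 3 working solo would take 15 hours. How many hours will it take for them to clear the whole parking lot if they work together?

Combined rate: 1/3 + 1/5 + 1/15 = (5 + 3 + 1)/15 = 9/15 = 3/5 per hour.
Time = 1 ÷ (3/5) = 5/3 hours.

5/3 hours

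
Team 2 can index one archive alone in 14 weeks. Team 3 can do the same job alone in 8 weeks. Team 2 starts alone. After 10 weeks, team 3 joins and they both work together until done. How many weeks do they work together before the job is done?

In the first 10 weeks team 2 alone does 10/14 = 5/7 of the job, leaving 2/7.
Once everyone is working, combined rate: 1/14 + 1/8 = (4 + 7)/56 = 11/56 per week.
Remaining 2/7 at 11/56 per week takes 16/11 weeks.

16/11 weeks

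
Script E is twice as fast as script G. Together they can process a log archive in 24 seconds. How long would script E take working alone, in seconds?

Let script G's rate be r; then script E's rate is 2r, so together (2 + 1)r = 3r = 1/24.
Thus r = 1/72 per second.
Script G alone: 72 seconds; script E alone: 36 seconds.

36 seconds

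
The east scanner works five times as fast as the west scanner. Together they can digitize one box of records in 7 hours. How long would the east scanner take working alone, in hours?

42/5 hours

Let the west scanner's rate be r; then the east scanner's rate is 5r, so together (5 + 1)r = 6r = 1/7.
Thus r = 1/42 per hour.
The west scanner alone: 42 hours; the east scanner alone: 42/5 hours.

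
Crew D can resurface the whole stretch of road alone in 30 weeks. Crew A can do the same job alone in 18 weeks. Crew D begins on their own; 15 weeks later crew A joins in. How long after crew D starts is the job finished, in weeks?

In the first 15 weeks crew D alone does 15/30 = 1/2 of the job, leaving 1/2.
Once everyone is working, combined rate: 1/30 + 1/18 = (3 + 5)/90 = 8/90 = 4/45 per week.
Remaining 1/2 at 4/45 per week takes 45/8 weeks.
Total from the start = 15 + 45/8 = 165/8 weeks.

165/8 weeks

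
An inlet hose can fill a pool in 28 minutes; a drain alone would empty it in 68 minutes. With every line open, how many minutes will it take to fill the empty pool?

238/5 minutes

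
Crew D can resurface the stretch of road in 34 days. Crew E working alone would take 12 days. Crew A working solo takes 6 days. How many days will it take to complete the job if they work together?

Combined rate: 1/34 + 1/12 + 1/6 = (6 + 17 + 34)/204 = 57/204 = 19/68 per day.
Time = 1 ÷ (19/68) = 68/19 days.

68/19 days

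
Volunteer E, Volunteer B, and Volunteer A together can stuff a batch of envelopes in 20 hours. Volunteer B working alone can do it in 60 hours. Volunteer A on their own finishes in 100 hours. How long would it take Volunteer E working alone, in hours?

300/7 hours

Combined rate is 1/20 per hour.
Known contribution: 1/60 + 1/100 = (5 + 3)/300 = 8/300 = 2/75 per hour.
So Volunteer E's rate is 1/20 − 2/75 = 7/300, meaning 300/7 hours alone.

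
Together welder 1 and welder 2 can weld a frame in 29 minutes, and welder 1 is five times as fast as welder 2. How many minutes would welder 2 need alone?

Let welder 2's rate be r; then welder 1's rate is 5r, so together (5 + 1)r = 6r = 1/29.
Thus r = 1/174 per minute.
Welder 2 alone: 174 minutes; welder 1 alone: 174/5 minutes.

174 minutes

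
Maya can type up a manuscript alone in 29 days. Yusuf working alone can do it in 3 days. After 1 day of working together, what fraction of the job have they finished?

32/87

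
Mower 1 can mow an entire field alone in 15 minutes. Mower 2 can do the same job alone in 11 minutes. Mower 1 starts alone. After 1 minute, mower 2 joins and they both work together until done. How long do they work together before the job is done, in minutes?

77/13 minutes

In the first 1 minute mower 1 alone does 1/15 of the job, leaving 14/15.
Once everyone is working, combined rate: 1/15 + 1/11 = (11 + 15)/165 = 26/165 per minute.
Remaining 14/15 at 26/165 per minute takes 77/13 minutes.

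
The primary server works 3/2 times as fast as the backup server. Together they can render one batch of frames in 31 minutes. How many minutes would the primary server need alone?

Let the backup server's rate be r; then the primary server's rate is (3/2)r, so together (3/2 + 1)r = (5/2)r = 1/31.
Thus r = 2/155 per minute.
The backup server alone: 155/2 minutes; the primary server alone: 155/3 minutes.

155/3 minutes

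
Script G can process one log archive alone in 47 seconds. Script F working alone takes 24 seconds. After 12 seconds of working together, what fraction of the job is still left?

Combined rate: 1/47 + 1/24 = (24 + 47)/1128 = 71/1128 per second.
In 12 seconds they complete 12·71/1128 = 71/94 of the job.
So 23/94 remains.

23/94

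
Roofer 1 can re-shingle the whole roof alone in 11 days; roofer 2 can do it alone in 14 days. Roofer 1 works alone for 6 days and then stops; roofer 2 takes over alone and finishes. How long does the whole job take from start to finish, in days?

In 6 days roofer 1 does 6/11 of the job, leaving 5/11.
Roofer 2 works at 1/14 per day, so finishing takes 5/11 ÷ 1/14 = 70/11 days.
Total time = 6 + 70/11 = 136/11 days.

136/11 days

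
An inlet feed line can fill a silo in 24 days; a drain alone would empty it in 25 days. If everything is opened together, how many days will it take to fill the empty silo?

600 days

Net rate = 1/24 − 1/25 = (25 − 24)/600 = 1/600 per day.
Filling time = 1 ÷ (1/600) = 600 days.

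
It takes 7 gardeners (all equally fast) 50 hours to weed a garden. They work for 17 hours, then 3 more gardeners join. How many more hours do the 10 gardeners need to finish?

One gardener does 1/350 of the job per hour.
After 17 hours with 7 gardeners, 17/50 is done (33/50 left).
With 10 gardeners the rate is 10/350 = 1/35, so the rest takes 33/50 ÷ 1/35 = 231/10 hours.

231/10 hours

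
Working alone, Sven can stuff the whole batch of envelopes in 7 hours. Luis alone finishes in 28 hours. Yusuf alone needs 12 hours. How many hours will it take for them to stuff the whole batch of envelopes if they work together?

42/11 hours

Combined rate: 1/7 + 1/28 + 1/12 = (12 + 3 + 7)/84 = 22/84 = 11/42 per hour.
Time = 1 ÷ (11/42) = 42/11 hours.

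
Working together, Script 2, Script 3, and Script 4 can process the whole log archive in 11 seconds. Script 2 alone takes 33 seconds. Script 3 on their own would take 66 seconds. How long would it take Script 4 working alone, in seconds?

Combined rate is 1/11 per second.
Known contribution: 1/33 + 1/66 = (2 + 1)/66 = 3/66 = 1/22 per second.
So Script 4's rate is 1/11 − 1/22 = 1/22, meaning 22 seconds alone.

22 seconds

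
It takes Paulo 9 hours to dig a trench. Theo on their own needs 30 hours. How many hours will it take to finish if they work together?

With two workers the combined time is the product over the sum: 9·30/(9+30) = 270/39 = 90/13 hours.

90/13 hours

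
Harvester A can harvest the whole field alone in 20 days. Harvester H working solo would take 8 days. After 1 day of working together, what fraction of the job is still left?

Combined rate: 1/20 + 1/8 = (2 + 5)/40 = 7/40 per day.
In 1 day they complete 1·7/40 = 7/40 of the job.
So 33/40 remains.

33/40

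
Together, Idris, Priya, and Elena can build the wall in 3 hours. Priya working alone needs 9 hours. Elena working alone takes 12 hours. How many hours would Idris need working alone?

Combined rate is 1/3 per hour.
Known contribution: 1/9 + 1/12 = (4 + 3)/36 = 7/36 per hour.
So Idris's rate is 1/3 − 7/36 = 5/36, meaning 36/5 hours alone.

36/5 hours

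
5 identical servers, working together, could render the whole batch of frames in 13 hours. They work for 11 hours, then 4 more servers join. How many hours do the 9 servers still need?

10/9 hours

One server does 1/65 of the job per hour.
After 11 hours with 5 servers, 11/13 is done (2/13 left).
With 9 servers the rate is 9/65, so the rest takes 2/13 ÷ 9/65 = 10/9 hours.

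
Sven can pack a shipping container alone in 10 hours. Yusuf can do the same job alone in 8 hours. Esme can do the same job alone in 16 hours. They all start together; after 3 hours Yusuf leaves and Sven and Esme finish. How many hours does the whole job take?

50/13 hours

In the first 3 hours the combined rate is 23/80, so 69/80 of the job is done, leaving 11/80.
After Yusuf leaves the rate is 13/80 per hour; the remaining 11/80 takes 11/13 hours.
Total = 3 + 11/13 = 50/13 hours.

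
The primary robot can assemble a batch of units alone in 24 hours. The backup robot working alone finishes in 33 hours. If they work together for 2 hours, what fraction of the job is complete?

Combined rate: 1/24 + 1/33 = (11 + 8)/264 = 19/264 per hour.
In 2 hours they complete 2·19/264 = 19/132 of the job.

19/132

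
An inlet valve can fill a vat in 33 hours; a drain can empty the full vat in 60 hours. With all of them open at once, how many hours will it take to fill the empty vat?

Net rate = 1/33 − 1/60 = (20 − 11)/660 = 9/660 = 3/220 per hour.
Filling time = 1 ÷ (3/220) = 220/3 hours.

220/3 hours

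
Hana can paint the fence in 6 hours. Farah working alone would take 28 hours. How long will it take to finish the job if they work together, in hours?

Combined rate: 1/6 + 1/28 = (14 + 3)/84 = 17/84 per hour.
Time = 1 ÷ (17/84) = 84/17 hours.

84/17 hours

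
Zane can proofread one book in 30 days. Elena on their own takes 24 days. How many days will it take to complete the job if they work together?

40/3 days

Combined rate: 1/30 + 1/24 = (4 + 5)/120 = 9/120 = 3/40 per day.
Time = 1 ÷ (3/40) = 40/3 days.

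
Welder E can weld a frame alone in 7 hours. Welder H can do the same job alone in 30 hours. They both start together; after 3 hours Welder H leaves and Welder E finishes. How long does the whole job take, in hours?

In the first 3 hours the combined rate is 37/210, so 37/70 of the job is done, leaving 33/70.
After Welder H leaves the rate is 1/7 per hour; the remaining 33/70 takes 33/10 hours.
Total = 3 + 33/10 = 63/10 hours.

63/10 hours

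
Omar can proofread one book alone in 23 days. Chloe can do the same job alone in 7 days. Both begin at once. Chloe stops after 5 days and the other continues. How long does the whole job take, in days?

In the first 5 days the combined rate is 30/161, so 150/161 of the job is done, leaving 11/161.
After Chloe leaves the rate is 1/23 per day; the remaining 11/161 takes 11/7 days.
Total = 5 + 11/7 = 46/7 days.

46/7 days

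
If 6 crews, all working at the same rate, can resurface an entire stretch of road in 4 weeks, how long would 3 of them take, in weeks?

8 weeks

Total work is 6·4 = 24 crew-weeks.
With 3 crews: 24/3 = 8 weeks.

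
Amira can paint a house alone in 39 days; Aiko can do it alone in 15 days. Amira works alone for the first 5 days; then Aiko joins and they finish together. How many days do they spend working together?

85/9 days

In 5 days Amira does 5/39 of the job, leaving 34/39.
Amira and Aiko together work at 6/65 per day, so finishing takes 34/39 ÷ 6/65 = 85/9 days.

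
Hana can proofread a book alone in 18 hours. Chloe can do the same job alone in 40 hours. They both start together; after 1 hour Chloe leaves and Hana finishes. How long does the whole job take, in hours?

In the first 1 hour the combined rate is 29/360, so 29/360 of the job is done, leaving 331/360.
After Chloe leaves the rate is 1/18 per hour; the remaining 331/360 takes 331/20 hours.
Total = 1 + 331/20 = 351/20 hours.

351/20 hours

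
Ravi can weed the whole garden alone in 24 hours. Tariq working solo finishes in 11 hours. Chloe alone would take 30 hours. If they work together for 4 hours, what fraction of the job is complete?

Combined rate: 1/24 + 1/11 + 1/30 = (55 + 120 + 44)/1320 = 219/1320 = 73/440 per hour.
In 4 hours they complete 4·73/440 = 73/110 of the job.

73/110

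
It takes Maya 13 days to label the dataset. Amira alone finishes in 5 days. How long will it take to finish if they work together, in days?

65/18 days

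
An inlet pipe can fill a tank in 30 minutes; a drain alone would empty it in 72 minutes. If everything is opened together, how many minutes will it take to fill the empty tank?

360/7 minutes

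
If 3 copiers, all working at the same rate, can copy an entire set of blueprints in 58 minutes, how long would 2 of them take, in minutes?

87 minutes

Total work is 3·58 = 174 copier-minutes.
With 2 copiers: 174/2 = 87 minutes.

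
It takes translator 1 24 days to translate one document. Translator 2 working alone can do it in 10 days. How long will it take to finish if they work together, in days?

With two workers the combined time is the product over the sum: 24·10/(24+10) = 240/34 = 120/17 days.

120/17 days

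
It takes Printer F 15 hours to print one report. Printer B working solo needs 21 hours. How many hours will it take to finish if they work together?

Combined rate: 1/15 + 1/21 = (7 + 5)/105 = 12/105 = 4/35 per hour.
Time = 1 ÷ (4/35) = 35/4 hours.

35/4 hours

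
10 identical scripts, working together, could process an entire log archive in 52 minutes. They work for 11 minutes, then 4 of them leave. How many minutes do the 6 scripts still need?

205/3 minutes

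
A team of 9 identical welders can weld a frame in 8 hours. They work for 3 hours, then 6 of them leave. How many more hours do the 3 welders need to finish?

One welder does 1/72 of the job per hour.
After 3 hours with 9 welders, 3/8 is done (5/8 left).
With 3 welders the rate is 3/72 = 1/24, so the rest takes 5/8 ÷ 1/24 = 15 hours.

15 hours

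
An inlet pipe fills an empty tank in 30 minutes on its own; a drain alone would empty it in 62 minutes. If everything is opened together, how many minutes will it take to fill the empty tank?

Net rate = 1/30 − 1/62 = (31 − 15)/930 = 16/930 = 8/465 per minute.
Filling time = 1 ÷ (8/465) = 465/8 minutes.

465/8 minutes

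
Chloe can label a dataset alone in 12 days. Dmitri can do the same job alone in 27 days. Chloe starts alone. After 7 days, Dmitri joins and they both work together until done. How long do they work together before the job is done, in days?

In the first 7 days Chloe alone does 7/12 of the job, leaving 5/12.
Once everyone is working, combined rate: 1/12 + 1/27 = (9 + 4)/108 = 13/108 per day.
Remaining 5/12 at 13/108 per day takes 45/13 days.

45/13 days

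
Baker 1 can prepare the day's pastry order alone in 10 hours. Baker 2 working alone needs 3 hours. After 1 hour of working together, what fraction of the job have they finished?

Combined rate: 1/10 + 1/3 = (3 + 10)/30 = 13/30 per hour.
In 1 hour they complete 1·13/30 = 13/30 of the job.

13/30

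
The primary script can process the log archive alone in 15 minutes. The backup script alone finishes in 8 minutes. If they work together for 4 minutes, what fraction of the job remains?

Combined rate: 1/15 + 1/8 = (8 + 15)/120 = 23/120 per minute.
In 4 minutes they complete 4·23/120 = 23/30 of the job.
So 7/30 remains.

7/30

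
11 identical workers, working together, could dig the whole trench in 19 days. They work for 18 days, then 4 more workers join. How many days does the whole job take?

281/15 days

One worker does 1/209 of the job per day.
After 18 days with 11 workers, 18/19 is done (1/19 left).
With 15 workers the rate is 15/209, so the rest takes 1/19 ÷ 15/209 = 11/15 days.
Total = 18 + 11/15 = 281/15 days.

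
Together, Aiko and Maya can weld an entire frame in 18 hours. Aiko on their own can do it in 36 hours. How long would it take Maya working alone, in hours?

Combined rate is 1/18 per hour.
Known contribution: 1/36 per hour.
So Maya's rate is 1/18 − 1/36 = 1/36, meaning 36 hours alone.

36 hours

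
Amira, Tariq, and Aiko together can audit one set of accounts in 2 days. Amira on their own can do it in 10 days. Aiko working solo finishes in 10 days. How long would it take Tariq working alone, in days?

Combined rate is 1/2 per day.
Known contribution: 1/10 + 1/10 = (1 + 1)/10 = 2/10 = 1/5 per day.
So Tariq's rate is 1/2 − 1/5 = 3/10, meaning 10/3 days alone.

10/3 days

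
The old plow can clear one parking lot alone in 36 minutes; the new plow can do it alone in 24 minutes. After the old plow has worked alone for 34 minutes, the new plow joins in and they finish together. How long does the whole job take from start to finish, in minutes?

In 34 minutes the old plow does 34/36 = 17/18 of the job, leaving 1/18.
The old plow and the new plow together work at 5/72 per minute, so finishing takes 1/18 ÷ 5/72 = 4/5 minutes.
Total time = 34 + 4/5 = 174/5 minutes.

174/5 minutes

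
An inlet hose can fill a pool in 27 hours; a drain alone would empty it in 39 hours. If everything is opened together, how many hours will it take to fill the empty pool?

Net rate = 1/27 − 1/39 = (13 − 9)/351 = 4/351 per hour.
Filling time = 1 ÷ (4/351) = 351/4 hours.

351/4 hours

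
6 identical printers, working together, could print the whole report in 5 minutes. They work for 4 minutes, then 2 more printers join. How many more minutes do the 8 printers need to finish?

One printer does 1/30 of the job per minute.
After 4 minutes with 6 printers, 4/5 is done (1/5 left).
With 8 printers the rate is 8/30 = 4/15, so the rest takes 1/5 ÷ 4/15 = 3/4 minutes.

3/4 minutes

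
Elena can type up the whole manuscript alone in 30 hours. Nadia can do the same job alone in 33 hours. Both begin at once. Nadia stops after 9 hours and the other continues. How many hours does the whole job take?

240/11 hours

In the first 9 hours the combined rate is 7/110, so 63/110 of the job is done, leaving 47/110.
After Nadia leaves the rate is 1/30 per hour; the remaining 47/110 takes 141/11 hours.
Total = 9 + 141/11 = 240/11 hours.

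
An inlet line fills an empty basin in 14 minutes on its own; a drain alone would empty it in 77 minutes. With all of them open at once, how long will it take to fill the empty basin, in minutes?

154/9 minutes

Net rate = 1/14 − 1/77 = (11 − 2)/154 = 9/154 per minute.
Filling time = 1 ÷ (9/154) = 154/9 minutes.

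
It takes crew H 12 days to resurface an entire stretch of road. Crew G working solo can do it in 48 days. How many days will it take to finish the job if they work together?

48/5 days

Combined rate: 1/12 + 1/48 = (4 + 1)/48 = 5/48 per day.
Time = 1 ÷ (5/48) = 48/5 days.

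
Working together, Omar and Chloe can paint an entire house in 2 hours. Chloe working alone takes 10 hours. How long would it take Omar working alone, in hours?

Combined rate is 1/2 per hour.
Known contribution: 1/10 per hour.
So Omar's rate is 1/2 − 1/10 = 2/5, meaning 5/2 hours alone.

5/2 hours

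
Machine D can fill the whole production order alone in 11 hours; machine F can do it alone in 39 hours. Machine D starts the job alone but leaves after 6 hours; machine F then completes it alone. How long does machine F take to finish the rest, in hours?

In 6 hours machine D does 6/11 of the job, leaving 5/11.
Machine F works at 1/39 per hour, so finishing takes 5/11 ÷ 1/39 = 195/11 hours.

195/11 hours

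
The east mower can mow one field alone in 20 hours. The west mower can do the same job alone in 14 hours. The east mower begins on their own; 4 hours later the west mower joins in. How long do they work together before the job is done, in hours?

In the first 4 hours the east mower alone does 4/20 = 1/5 of the job, leaving 4/5.
Once everyone is working, combined rate: 1/20 + 1/14 = (7 + 10)/140 = 17/140 per hour.
Remaining 4/5 at 17/140 per hour takes 112/17 hours.

112/17 hours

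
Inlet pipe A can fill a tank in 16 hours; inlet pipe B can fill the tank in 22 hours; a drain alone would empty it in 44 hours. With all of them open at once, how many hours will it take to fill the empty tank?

176/15 hours

Net rate = 1/16 + 1/22 − 1/44 = (11 + 8 − 4)/176 = 15/176 per hour.
Filling time = 1 ÷ (15/176) = 176/15 hours.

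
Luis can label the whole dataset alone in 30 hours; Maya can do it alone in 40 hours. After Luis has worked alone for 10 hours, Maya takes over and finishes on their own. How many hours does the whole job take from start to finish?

110/3 hours

In 10 hours Luis does 10/30 = 1/3 of the job, leaving 2/3.
Maya works at 1/40 per hour, so finishing takes 2/3 ÷ 1/40 = 80/3 hours.
Total time = 10 + 80/3 = 110/3 hours.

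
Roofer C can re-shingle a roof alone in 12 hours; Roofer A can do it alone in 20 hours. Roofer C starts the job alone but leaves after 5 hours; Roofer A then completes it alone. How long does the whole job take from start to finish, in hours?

In 5 hours Roofer C does 5/12 of the job, leaving 7/12.
Roofer A works at 1/20 per hour, so finishing takes 7/12 ÷ 1/20 = 35/3 hours.
Total time = 5 + 35/3 = 50/3 hours.

50/3 hours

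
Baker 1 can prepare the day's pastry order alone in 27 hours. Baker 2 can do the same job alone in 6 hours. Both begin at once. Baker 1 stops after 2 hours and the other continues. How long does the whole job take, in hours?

50/9 hours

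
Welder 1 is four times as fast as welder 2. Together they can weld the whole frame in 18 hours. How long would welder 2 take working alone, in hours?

90 hours

Let welder 2's rate be r; then welder 1's rate is 4r, so together (4 + 1)r = 5r = 1/18.
Thus r = 1/90 per hour.
Welder 2 alone: 90 hours; welder 1 alone: 45/2 hours.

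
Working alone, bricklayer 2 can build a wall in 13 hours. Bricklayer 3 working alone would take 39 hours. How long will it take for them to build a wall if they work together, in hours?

Combined rate: 1/13 + 1/39 = (3 + 1)/39 = 4/39 per hour.
Time = 1 ÷ (4/39) = 39/4 hours.

39/4 hours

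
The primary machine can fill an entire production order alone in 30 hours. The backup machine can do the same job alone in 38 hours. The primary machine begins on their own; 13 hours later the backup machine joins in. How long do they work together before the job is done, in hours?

19/2 hours

In the first 13 hours the primary machine alone does 13/30 of the job, leaving 17/30.
Once everyone is working, combined rate: 1/30 + 1/38 = (19 + 15)/570 = 34/570 = 17/285 per hour.
Remaining 17/30 at 17/285 per hour takes 19/2 hours.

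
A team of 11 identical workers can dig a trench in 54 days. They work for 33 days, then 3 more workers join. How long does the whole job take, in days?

99/2 days

One worker does 1/594 of the job per day.
After 33 days with 11 workers, 11/18 is done (7/18 left).
With 14 workers the rate is 14/594 = 7/297, so the rest takes 7/18 ÷ 7/297 = 33/2 days.
Total = 33 + 33/2 = 99/2 days.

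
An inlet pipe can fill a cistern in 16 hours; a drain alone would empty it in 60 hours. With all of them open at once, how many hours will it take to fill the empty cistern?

Net rate = 1/16 − 1/60 = (15 − 4)/240 = 11/240 per hour.
Filling time = 1 ÷ (11/240) = 240/11 hours.

240/11 hours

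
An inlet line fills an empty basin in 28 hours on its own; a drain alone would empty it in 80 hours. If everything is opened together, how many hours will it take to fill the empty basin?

Net rate = 1/28 − 1/80 = (20 − 7)/560 = 13/560 per hour.
Filling time = 1 ÷ (13/560) = 560/13 hours.

560/13 hours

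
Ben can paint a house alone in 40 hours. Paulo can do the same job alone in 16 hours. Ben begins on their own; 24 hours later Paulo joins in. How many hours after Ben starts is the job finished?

200/7 hours

In the first 24 hours Ben alone does 24/40 = 3/5 of the job, leaving 2/5.
Once everyone is working, combined rate: 1/40 + 1/16 = (2 + 5)/80 = 7/80 per hour.
Remaining 2/5 at 7/80 per hour takes 32/7 hours.
Total from the start = 24 + 32/7 = 200/7 hours.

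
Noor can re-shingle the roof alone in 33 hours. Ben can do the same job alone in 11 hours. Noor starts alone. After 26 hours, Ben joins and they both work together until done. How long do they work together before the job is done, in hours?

In the first 26 hours Noor alone does 26/33 of the job, leaving 7/33.
Once everyone is working, combined rate: 1/33 + 1/11 = (1 + 3)/33 = 4/33 per hour.
Remaining 7/33 at 4/33 per hour takes 7/4 hours.

7/4 hours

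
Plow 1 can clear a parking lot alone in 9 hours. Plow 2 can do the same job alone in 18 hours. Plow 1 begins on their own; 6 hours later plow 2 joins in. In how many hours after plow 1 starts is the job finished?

8 hours

In the first 6 hours plow 1 alone does 6/9 = 2/3 of the job, leaving 1/3.
Once everyone is working, combined rate: 1/9 + 1/18 = (2 + 1)/18 = 3/18 = 1/6 per hour.
Remaining 1/3 at 1/6 per hour takes 2 hours.
Total from the start = 6 + 2 = 8 hours.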